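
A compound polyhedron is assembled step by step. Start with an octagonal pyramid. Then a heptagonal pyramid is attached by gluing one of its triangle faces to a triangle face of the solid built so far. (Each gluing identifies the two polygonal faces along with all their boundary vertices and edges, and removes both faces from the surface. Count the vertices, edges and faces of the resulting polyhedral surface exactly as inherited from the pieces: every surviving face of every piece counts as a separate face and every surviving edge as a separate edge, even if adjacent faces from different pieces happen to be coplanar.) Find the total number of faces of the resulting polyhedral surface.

15

An octagonal pyramid: V=9, E=16, F=9.
Attach a heptagonal pyramid (V=8, E=14, F=8) along a 3-gon: merge 3 vertices and 3 edges, delete both glued faces → V=14, E=27, F=15.
Check: V − E + F = 14 − 27 + 15 = 2.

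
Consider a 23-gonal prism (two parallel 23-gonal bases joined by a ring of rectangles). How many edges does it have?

A prism on an n-gon has two n-gon bases and n rectangular sides: V = 2·23 = 46, E = 3·23 = 69, F = 23 + 2 = 25.

69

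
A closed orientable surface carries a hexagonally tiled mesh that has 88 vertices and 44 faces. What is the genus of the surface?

1

Every face is a hexagon, so 2E = 6·44 = 264, giving E = 132.
χ = V − E + F = 88 − 132 + 44 = 0.
For a closed orientable surface χ = 2 − 2g, so g = (2 − (0))/2 = 1.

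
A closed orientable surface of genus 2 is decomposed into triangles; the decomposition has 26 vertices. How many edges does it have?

84

χ = 2 − 2·2 = -2, and every face is a triangle so 3F = 2E.
V − E + F = -2 with E = 3F/2 gives 26 − (3/2 − 1)·F = -2, so F = 56 and E = 84.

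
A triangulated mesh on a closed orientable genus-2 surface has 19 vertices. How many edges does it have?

63

χ = 2 − 2·2 = -2, and every face is a triangle so 3F = 2E.
V − E + F = -2 with E = 3F/2 gives 19 − (3/2 − 1)·F = -2, so F = 42 and E = 63.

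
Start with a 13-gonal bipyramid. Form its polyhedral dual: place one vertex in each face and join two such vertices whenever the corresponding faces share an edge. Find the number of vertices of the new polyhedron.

The base solid has V = 15, E = 39, F = 26.
The dual swaps V and F and preserves E: V′ = F = 26, E′ = E = 39, F′ = V = 15.

26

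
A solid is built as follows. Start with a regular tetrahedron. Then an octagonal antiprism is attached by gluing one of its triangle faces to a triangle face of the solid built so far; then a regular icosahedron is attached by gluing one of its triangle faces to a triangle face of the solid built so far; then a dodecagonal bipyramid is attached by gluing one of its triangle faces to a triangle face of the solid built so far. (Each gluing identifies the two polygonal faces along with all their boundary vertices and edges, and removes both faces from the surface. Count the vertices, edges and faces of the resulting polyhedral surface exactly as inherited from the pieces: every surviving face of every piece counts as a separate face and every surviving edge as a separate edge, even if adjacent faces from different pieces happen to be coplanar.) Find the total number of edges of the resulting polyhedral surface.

95

A regular tetrahedron: V=4, E=6, F=4.
Attach an octagonal antiprism (V=16, E=32, F=18) along a 3-gon: merge 3 vertices and 3 edges, delete both glued faces → V=17, E=35, F=20.
Attach a regular icosahedron (V=12, E=30, F=20) along a 3-gon: merge 3 vertices and 3 edges, delete both glued faces → V=26, E=62, F=38.
Attach a dodecagonal bipyramid (V=14, E=36, F=24) along a 3-gon: merge 3 vertices and 3 edges, delete both glued faces → V=37, E=95, F=60.
Check: V − E + F = 37 − 95 + 60 = 2.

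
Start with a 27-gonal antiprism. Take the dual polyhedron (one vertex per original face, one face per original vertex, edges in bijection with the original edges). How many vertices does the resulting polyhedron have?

The base solid has V = 54, E = 108, F = 56.
The dual swaps V and F and preserves E: V′ = F = 56, E′ = E = 108, F′ = V = 54.

56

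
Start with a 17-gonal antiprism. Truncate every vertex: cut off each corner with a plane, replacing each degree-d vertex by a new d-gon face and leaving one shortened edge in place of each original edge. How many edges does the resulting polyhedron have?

The base solid has V = 34, E = 68, F = 36.
Truncation replaces each original edge-end by a new vertex, so V′ = 2E = 136.
Each original edge survives, and each old vertex of degree d contributes d new edges; summing degrees gives Σd = 2E, so E′ = E + 2E = 3E = 204.
Each original face survives and each original vertex becomes one new face: F′ = F + V = 70.

204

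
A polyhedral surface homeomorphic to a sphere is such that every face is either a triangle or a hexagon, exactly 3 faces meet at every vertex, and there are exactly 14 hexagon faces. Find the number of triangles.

Let x be the number of triangles; then F = 14 + x.
Edge–face incidences: 2E = 6·14 + 3·x = 84 + 3x.
Every vertex has degree 3, so 3V = 2E.
Euler: V − E + F = 2 ⇒ (2E)/3 − E + (14 + x) = 2.
Multiply by 6: 2·(2E) − 3·(2E) + 6·(14 + x) = 12, i.e. 84 + 6x − (84 + 3x) = 12.
Collecting terms: 3x = 12, so x = 4.
Then 2E = 84 + 3·4 = 96, so E = 48, V = 2E/3 = 32, F = 14 + 4 = 18.

4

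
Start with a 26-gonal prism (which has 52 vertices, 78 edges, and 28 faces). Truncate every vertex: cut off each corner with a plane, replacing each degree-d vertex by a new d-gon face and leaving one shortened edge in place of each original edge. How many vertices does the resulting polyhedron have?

Truncation replaces each original edge-end by a new vertex, so V′ = 2E = 156.
Each original edge survives, and each old vertex of degree d contributes d new edges; summing degrees gives Σd = 2E, so E′ = E + 2E = 3E = 234.
Each original face survives and each original vertex becomes one new face: F′ = F + V = 80.

156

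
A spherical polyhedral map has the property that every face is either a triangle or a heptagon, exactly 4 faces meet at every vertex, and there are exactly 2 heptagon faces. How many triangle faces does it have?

14

Let x be the number of triangles; then F = 2 + x.
Edge–face incidences: 2E = 7·2 + 3·x = 14 + 3x.
Every vertex has degree 4, so 4V = 2E.
Euler: V − E + F = 2 ⇒ (2E)/4 − E + (2 + x) = 2.
Multiply by 8: 2·(2E) − 4·(2E) + 8·(2 + x) = 16, i.e. 16 + 8x − 2·(14 + 3x) = 16.
Collecting terms: 2x − 12 = 16, so 2x = 28, so x = 14.
Then 2E = 14 + 3·14 = 56, so E = 28, V = 2E/4 = 14, F = 2 + 14 = 16.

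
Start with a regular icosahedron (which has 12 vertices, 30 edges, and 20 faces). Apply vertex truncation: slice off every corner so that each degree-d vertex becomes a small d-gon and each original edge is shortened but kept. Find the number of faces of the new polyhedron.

Truncation replaces each original edge-end by a new vertex, so V′ = 2E = 60.
Each original edge survives, and each old vertex of degree d contributes d new edges; summing degrees gives Σd = 2E, so E′ = E + 2E = 3E = 90.
Each original face survives and each original vertex becomes one new face: F′ = F + V = 32.

32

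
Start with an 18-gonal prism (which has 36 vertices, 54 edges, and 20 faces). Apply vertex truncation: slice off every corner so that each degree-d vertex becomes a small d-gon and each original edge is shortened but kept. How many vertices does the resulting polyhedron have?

108

Truncation replaces each original edge-end by a new vertex, so V′ = 2E = 108.
Each original edge survives, and each old vertex of degree d contributes d new edges; summing degrees gives Σd = 2E, so E′ = E + 2E = 3E = 162.
Each original face survives and each original vertex becomes one new face: F′ = F + V = 56.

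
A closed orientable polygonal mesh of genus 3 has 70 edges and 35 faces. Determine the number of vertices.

31

For a closed orientable surface of genus 3, χ = 2 − 2·3 = -4.
V = -4 + E − F = -4 + 70 − 35 = 31.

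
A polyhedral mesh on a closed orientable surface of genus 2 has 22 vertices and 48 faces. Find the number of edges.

72

For a closed orientable surface of genus 2, χ = 2 − 2·2 = -2.
E = V + F − (-2) = 22 + 48 − (-2) = 72.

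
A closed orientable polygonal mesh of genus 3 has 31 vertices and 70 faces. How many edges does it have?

105

For a closed orientable surface of genus 3, χ = 2 − 2·3 = -4.
E = V + F − (-4) = 31 + 70 − (-4) = 105.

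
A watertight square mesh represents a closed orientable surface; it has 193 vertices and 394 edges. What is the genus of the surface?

Every face is a square and each edge borders two faces, so 4F = 2·394, giving F = 197.
χ = V − E + F = 193 − 394 + 197 = -4.
For a closed orientable surface χ = 2 − 2g, so g = (2 − (-4))/2 = 3.

3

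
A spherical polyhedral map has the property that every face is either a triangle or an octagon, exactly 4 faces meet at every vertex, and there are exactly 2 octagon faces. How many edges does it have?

Let x be the number of triangles; then F = 2 + x.
Edge–face incidences: 2E = 8·2 + 3·x = 16 + 3x.
Every vertex has degree 4, so 4V = 2E.
Euler: V − E + F = 2 ⇒ (2E)/4 − E + (2 + x) = 2.
Multiply by 8: 2·(2E) − 4·(2E) + 8·(2 + x) = 16, i.e. 16 + 8x − 2·(16 + 3x) = 16.
Collecting terms: 2x − 16 = 16, so 2x = 32, so x = 16.
Then 2E = 16 + 3·16 = 64, so E = 32, V = 2E/4 = 16, F = 2 + 16 = 18.

32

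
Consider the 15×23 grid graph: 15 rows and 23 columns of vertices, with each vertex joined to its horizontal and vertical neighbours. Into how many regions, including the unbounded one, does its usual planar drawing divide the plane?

The grid has V = 15·23 = 345 vertices and E = 15·22 + 23·14 = 652 edges.
F = 2 − V + E = 2 − 345 + 652 = 309.

309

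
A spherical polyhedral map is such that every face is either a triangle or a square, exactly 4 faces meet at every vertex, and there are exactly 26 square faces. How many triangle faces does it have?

8

Let x be the number of triangles; then F = 26 + x.
Edge–face incidences: 2E = 4·26 + 3·x = 104 + 3x.
Every vertex has degree 4, so 4V = 2E.
Euler: V − E + F = 2 ⇒ (2E)/4 − E + (26 + x) = 2.
Multiply by 8: 2·(2E) − 4·(2E) + 8·(26 + x) = 16, i.e. 208 + 8x − 2·(104 + 3x) = 16.
Collecting terms: 2x = 16, so x = 8.
Then 2E = 104 + 3·8 = 128, so E = 64, V = 2E/4 = 32, F = 26 + 8 = 34.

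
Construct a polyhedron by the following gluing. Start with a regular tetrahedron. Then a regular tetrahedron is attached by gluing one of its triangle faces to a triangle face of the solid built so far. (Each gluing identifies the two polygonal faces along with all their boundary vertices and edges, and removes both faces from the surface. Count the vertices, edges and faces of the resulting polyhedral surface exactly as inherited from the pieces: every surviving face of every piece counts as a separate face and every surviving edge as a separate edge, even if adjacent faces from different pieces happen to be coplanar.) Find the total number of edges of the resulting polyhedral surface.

9

A regular tetrahedron: V=4, E=6, F=4.
Attach a regular tetrahedron (V=4, E=6, F=4) along a 3-gon: merge 3 vertices and 3 edges, delete both glued faces → V=5, E=9, F=6.
Check: V − E + F = 5 − 9 + 6 = 2.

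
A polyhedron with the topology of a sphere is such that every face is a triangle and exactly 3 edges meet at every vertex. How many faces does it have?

4

Each face has 3 edges and each edge borders two faces, so 2E = 3F.
Each vertex has degree 3, so 3V = 2E and hence V = 3F/3.
Euler: V − E + F = 2 ⇒ (3F/3) − (3F/2) + F = 2.
Multiply by 6: (6 − 9 + 6)F = 12, i.e. 3F = 12.
So F = 4, E = 3·4/2 = 6, V = 3·4/3 = 4.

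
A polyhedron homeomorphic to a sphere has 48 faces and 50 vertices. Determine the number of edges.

96

Here V − E + F = 2.
E = V + F − (2) = 50 + 48 − (2) = 96.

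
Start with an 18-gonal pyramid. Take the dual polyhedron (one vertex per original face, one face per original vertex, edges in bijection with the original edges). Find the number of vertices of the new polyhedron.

19

The base solid has V = 19, E = 36, F = 19.
The dual swaps V and F and preserves E: V′ = F = 19, E′ = E = 36, F′ = V = 19.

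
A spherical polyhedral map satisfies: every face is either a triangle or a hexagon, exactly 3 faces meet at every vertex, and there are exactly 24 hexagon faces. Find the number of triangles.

Let x be the number of triangles; then F = 24 + x.
Edge–face incidences: 2E = 6·24 + 3·x = 144 + 3x.
Every vertex has degree 3, so 3V = 2E.
Euler: V − E + F = 2 ⇒ (2E)/3 − E + (24 + x) = 2.
Multiply by 6: 2·(2E) − 3·(2E) + 6·(24 + x) = 12, i.e. 144 + 6x − (144 + 3x) = 12.
Collecting terms: 3x = 12, so x = 4.
Then 2E = 144 + 3·4 = 156, so E = 78, V = 2E/3 = 52, F = 24 + 4 = 28.

4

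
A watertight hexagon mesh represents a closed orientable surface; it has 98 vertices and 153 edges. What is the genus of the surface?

3

Every face is a hexagon and each edge borders two faces, so 6F = 2·153, giving F = 51.
χ = V − E + F = 98 − 153 + 51 = -4.
For a closed orientable surface χ = 2 − 2g, so g = (2 − (-4))/2 = 3.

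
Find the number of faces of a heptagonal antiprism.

An antiprism on an n-gon has two n-gon caps and 2n triangles: V = 2·7 = 14, E = 4·7 = 28, F = 2·7 + 2 = 16.

16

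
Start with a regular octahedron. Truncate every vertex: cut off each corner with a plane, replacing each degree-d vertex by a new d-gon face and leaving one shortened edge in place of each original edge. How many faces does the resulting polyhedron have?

14

The base solid has V = 6, E = 12, F = 8.
Truncation replaces each original edge-end by a new vertex, so V′ = 2E = 24.
Each original edge survives, and each old vertex of degree d contributes d new edges; summing degrees gives Σd = 2E, so E′ = E + 2E = 3E = 36.
Each original face survives and each original vertex becomes one new face: F′ = F + V = 14.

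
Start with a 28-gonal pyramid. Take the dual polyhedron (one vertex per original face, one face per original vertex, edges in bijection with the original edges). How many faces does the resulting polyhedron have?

29

The base solid has V = 29, E = 56, F = 29.
The dual swaps V and F and preserves E: V′ = F = 29, E′ = E = 56, F′ = V = 29.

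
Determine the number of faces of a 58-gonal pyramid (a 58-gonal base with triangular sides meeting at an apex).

A pyramid on an n-gon base has one n-gon and n triangles: V = 58 + 1 = 59, E = 2·58 = 116, F = 58 + 1 = 59.

59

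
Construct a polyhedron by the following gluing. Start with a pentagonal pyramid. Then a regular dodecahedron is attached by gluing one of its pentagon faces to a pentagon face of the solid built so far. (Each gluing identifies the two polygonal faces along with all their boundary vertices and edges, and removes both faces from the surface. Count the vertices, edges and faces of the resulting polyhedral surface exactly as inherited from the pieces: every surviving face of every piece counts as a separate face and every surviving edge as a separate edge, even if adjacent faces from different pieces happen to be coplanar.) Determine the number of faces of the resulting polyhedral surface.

A pentagonal pyramid: V=6, E=10, F=6.
Attach a regular dodecahedron (V=20, E=30, F=12) along a 5-gon: merge 5 vertices and 5 edges, delete both glued faces → V=21, E=35, F=16.
Check: V − E + F = 21 − 35 + 16 = 2.

16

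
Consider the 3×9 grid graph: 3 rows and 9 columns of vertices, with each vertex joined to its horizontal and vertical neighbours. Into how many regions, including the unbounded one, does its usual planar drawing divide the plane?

The grid has V = 3·9 = 27 vertices and E = 3·8 + 9·2 = 42 edges.
F = 2 − V + E = 2 − 27 + 42 = 17.

17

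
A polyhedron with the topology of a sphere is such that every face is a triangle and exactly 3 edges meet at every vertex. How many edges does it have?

Each face has 3 edges and each edge borders two faces, so 2E = 3F.
Each vertex has degree 3, so 3V = 2E and hence V = 3F/3.
Euler: V − E + F = 2 ⇒ (3F/3) − (3F/2) + F = 2.
Multiply by 6: (6 − 9 + 6)F = 12, i.e. 3F = 12.
So F = 4, E = 3·4/2 = 6, V = 3·4/3 = 4.

6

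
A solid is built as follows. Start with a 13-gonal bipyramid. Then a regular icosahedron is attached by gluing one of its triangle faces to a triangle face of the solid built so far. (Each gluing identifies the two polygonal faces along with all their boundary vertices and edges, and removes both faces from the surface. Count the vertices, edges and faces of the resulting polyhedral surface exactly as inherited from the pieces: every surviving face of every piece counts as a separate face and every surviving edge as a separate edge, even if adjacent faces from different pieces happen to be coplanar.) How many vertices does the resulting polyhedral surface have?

24

A 13-gonal bipyramid: V=15, E=39, F=26.
Attach a regular icosahedron (V=12, E=30, F=20) along a 3-gon: merge 3 vertices and 3 edges, delete both glued faces → V=24, E=66, F=44.
Check: V − E + F = 24 − 66 + 44 = 2.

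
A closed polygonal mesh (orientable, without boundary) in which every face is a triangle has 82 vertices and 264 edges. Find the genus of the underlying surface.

Every face is a triangle and each edge borders two faces, so 3F = 2·264, giving F = 176.
χ = V − E + F = 82 − 264 + 176 = -6.
For a closed orientable surface χ = 2 − 2g, so g = (2 − (-6))/2 = 4.

4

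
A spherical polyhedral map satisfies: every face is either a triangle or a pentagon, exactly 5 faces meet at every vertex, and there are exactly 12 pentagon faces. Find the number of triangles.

80

Let x be the number of triangles; then F = 12 + x.
Edge–face incidences: 2E = 5·12 + 3·x = 60 + 3x.
Every vertex has degree 5, so 5V = 2E.
Euler: V − E + F = 2 ⇒ (2E)/5 − E + (12 + x) = 2.
Multiply by 10: 2·(2E) − 5·(2E) + 10·(12 + x) = 20, i.e. 120 + 10x − 3·(60 + 3x) = 20.
Collecting terms: x − 60 = 20, so x = 80.
Then 2E = 60 + 3·80 = 300, so E = 150, V = 2E/5 = 60, F = 12 + 80 = 92.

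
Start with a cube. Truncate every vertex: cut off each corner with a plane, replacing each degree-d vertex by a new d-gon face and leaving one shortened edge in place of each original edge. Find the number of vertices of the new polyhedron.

24

The base solid has V = 8, E = 12, F = 6.
Truncation replaces each original edge-end by a new vertex, so V′ = 2E = 24.
Each original edge survives, and each old vertex of degree d contributes d new edges; summing degrees gives Σd = 2E, so E′ = E + 2E = 3E = 36.
Each original face survives and each original vertex becomes one new face: F′ = F + V = 14.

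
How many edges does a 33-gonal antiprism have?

132

An antiprism on an n-gon has two n-gon caps and 2n triangles: V = 2·33 = 66, E = 4·33 = 132, F = 2·33 + 2 = 68.
Check: V − E + F = 66 − 132 + 68 = 2.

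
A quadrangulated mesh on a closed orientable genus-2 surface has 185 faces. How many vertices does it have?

χ = 2 − 2·2 = -2, and every face is a square so 4F = 2E.
E = 4·185/2 = 370. Then V = -2 + E − F = -2 + 370 − 185 = 183.

183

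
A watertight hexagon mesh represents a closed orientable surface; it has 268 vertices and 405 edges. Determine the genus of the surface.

Every face is a hexagon and each edge borders two faces, so 6F = 2·405, giving F = 135.
χ = V − E + F = 268 − 405 + 135 = -2.
For a closed orientable surface χ = 2 − 2g, so g = (2 − (-2))/2 = 2.

2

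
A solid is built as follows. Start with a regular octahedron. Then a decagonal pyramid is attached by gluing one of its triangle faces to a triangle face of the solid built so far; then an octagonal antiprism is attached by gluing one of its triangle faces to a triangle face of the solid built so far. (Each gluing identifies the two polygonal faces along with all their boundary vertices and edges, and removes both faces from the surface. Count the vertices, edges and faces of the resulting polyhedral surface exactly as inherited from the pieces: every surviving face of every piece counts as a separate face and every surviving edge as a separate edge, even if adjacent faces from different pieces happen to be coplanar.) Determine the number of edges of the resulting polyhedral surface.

58

A regular octahedron: V=6, E=12, F=8.
Attach a decagonal pyramid (V=11, E=20, F=11) along a 3-gon: merge 3 vertices and 3 edges, delete both glued faces → V=14, E=29, F=17.
Attach an octagonal antiprism (V=16, E=32, F=18) along a 3-gon: merge 3 vertices and 3 edges, delete both glued faces → V=27, E=58, F=33.
Check: V − E + F = 27 − 58 + 33 = 2.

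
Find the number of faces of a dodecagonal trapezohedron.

24

The n-trapezohedron (dual of the n-antiprism) has V = 2·12 + 2 = 26, E = 4·12 = 48, F = 2·12 = 24.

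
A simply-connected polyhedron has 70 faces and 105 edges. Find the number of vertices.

37

Here V − E + F = 2.
V = 2 + E − F = 2 + 105 − 70 = 37.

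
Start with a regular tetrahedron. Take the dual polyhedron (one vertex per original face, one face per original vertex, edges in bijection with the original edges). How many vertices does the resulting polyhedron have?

4

The base solid has V = 4, E = 6, F = 4.
The dual swaps V and F and preserves E: V′ = F = 4, E′ = E = 6, F′ = V = 4.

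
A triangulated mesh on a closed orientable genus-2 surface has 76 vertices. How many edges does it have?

χ = 2 − 2·2 = -2, and every face is a triangle so 3F = 2E.
V − E + F = -2 with E = 3F/2 gives 76 − (3/2 − 1)·F = -2, so F = 156 and E = 234.

234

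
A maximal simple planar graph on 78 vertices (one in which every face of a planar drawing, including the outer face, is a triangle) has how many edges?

In a plane triangulation 3F = 2E and V − E + F = 2, so E = 3V − 6 = 3·78 − 6 = 228.

228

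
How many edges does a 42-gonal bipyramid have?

A bipyramid over an n-gon has 2n triangular faces and n + 2 vertices: V = 42 + 2 = 44, E = 3·42 = 126, F = 2·42 = 84.

126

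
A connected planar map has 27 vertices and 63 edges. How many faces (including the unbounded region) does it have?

38

Euler's formula for a connected plane graph: V − E + F = 2, so F = 2 − 27 + 63 = 38.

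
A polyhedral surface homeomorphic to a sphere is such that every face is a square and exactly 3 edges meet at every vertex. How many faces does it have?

Each face has 4 edges and each edge borders two faces, so 2E = 4F.
Each vertex has degree 3, so 3V = 2E and hence V = 4F/3.
Euler: V − E + F = 2 ⇒ (4F/3) − (4F/2) + F = 2.
Multiply by 6: (8 − 12 + 6)F = 12, i.e. 2F = 12.
So F = 6, E = 4·6/2 = 12, V = 4·6/3 = 8.

6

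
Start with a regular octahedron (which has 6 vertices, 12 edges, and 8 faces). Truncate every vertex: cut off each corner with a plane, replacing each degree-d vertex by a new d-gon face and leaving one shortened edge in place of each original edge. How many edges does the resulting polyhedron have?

Truncation replaces each original edge-end by a new vertex, so V′ = 2E = 24.
Each original edge survives, and each old vertex of degree d contributes d new edges; summing degrees gives Σd = 2E, so E′ = E + 2E = 3E = 36.
Each original face survives and each original vertex becomes one new face: F′ = F + V = 14.

36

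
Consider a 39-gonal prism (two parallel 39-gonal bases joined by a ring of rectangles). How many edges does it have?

117

A prism on an n-gon has two n-gon bases and n rectangular sides: V = 2·39 = 78, E = 3·39 = 117, F = 39 + 2 = 41.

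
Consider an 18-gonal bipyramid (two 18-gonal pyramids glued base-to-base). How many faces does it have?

A bipyramid over an n-gon has 2n triangular faces and n + 2 vertices: V = 18 + 2 = 20, E = 3·18 = 54, F = 2·18 = 36.

36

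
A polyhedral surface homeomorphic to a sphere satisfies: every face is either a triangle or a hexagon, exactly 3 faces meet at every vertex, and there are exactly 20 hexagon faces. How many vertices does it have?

44

Let x be the number of triangles; then F = 20 + x.
Edge–face incidences: 2E = 6·20 + 3·x = 120 + 3x.
Every vertex has degree 3, so 3V = 2E.
Euler: V − E + F = 2 ⇒ (2E)/3 − E + (20 + x) = 2.
Multiply by 6: 2·(2E) − 3·(2E) + 6·(20 + x) = 12, i.e. 120 + 6x − (120 + 3x) = 12.
Collecting terms: 3x = 12, so x = 4.
Then 2E = 120 + 3·4 = 132, so E = 66, V = 2E/3 = 44, F = 20 + 4 = 24.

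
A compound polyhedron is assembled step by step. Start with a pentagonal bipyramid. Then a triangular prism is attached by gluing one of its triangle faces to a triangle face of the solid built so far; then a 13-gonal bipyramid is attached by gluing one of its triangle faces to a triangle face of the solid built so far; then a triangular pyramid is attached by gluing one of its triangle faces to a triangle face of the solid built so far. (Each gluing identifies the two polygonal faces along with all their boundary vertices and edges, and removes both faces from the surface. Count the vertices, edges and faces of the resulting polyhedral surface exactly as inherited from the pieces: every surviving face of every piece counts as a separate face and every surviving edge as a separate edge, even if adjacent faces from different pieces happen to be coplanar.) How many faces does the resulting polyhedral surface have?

A pentagonal bipyramid: V=7, E=15, F=10.
Attach a triangular prism (V=6, E=9, F=5) along a 3-gon: merge 3 vertices and 3 edges, delete both glued faces → V=10, E=21, F=13.
Attach a 13-gonal bipyramid (V=15, E=39, F=26) along a 3-gon: merge 3 vertices and 3 edges, delete both glued faces → V=22, E=57, F=37.
Attach a triangular pyramid (V=4, E=6, F=4) along a 3-gon: merge 3 vertices and 3 edges, delete both glued faces → V=23, E=60, F=39.
Check: V − E + F = 23 − 60 + 39 = 2.

39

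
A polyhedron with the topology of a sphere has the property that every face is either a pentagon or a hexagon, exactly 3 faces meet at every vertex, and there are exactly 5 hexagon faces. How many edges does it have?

45

Let x be the number of pentagons; then F = 5 + x.
Edge–face incidences: 2E = 6·5 + 5·x = 30 + 5x.
Every vertex has degree 3, so 3V = 2E.
Euler: V − E + F = 2 ⇒ (2E)/3 − E + (5 + x) = 2.
Multiply by 6: 2·(2E) − 3·(2E) + 6·(5 + x) = 12, i.e. 30 + 6x − (30 + 5x) = 12.
Collecting terms: x = 12.
Then 2E = 30 + 5·12 = 90, so E = 45, V = 2E/3 = 30, F = 5 + 12 = 17.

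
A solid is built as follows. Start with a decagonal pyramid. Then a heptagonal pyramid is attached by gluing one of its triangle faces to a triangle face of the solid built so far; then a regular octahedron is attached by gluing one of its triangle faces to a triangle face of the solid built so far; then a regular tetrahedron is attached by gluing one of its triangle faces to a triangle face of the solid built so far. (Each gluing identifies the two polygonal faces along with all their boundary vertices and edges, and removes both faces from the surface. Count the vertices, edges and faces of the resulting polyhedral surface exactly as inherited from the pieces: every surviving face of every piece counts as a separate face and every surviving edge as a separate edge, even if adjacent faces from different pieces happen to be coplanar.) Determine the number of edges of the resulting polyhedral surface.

A decagonal pyramid: V=11, E=20, F=11.
Attach a heptagonal pyramid (V=8, E=14, F=8) along a 3-gon: merge 3 vertices and 3 edges, delete both glued faces → V=16, E=31, F=17.
Attach a regular octahedron (V=6, E=12, F=8) along a 3-gon: merge 3 vertices and 3 edges, delete both glued faces → V=19, E=40, F=23.
Attach a regular tetrahedron (V=4, E=6, F=4) along a 3-gon: merge 3 vertices and 3 edges, delete both glued faces → V=20, E=43, F=25.
Check: V − E + F = 20 − 43 + 25 = 2.

43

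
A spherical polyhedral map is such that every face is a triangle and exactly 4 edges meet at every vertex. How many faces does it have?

Each face has 3 edges and each edge borders two faces, so 2E = 3F.
Each vertex has degree 4, so 4V = 2E and hence V = 3F/4.
Euler: V − E + F = 2 ⇒ (3F/4) − (3F/2) + F = 2.
Multiply by 8: (6 − 12 + 8)F = 16, i.e. 2F = 16.
So F = 8, E = 3·8/2 = 12, V = 3·8/4 = 6.

8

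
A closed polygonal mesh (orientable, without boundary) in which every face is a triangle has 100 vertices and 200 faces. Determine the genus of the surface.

Every face is a triangle, so 2E = 3·200 = 600, giving E = 300.
χ = V − E + F = 100 − 300 + 200 = 0.
For a closed orientable surface χ = 2 − 2g, so g = (2 − (0))/2 = 1.

1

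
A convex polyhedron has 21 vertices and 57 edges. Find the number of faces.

Here V − E + F = 2.
F = 2 − V + E = 2 − 21 + 57 = 38.

38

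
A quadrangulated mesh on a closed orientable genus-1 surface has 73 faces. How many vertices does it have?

χ = 2 − 2·1 = 0, and every face is a square so 4F = 2E.
E = 4·73/2 = 146. Then V = 0 + E − F = 0 + 146 − 73 = 73.

73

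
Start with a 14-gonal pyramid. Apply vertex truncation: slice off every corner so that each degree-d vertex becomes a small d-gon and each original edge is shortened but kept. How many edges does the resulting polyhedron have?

The base solid has V = 15, E = 28, F = 15.
Truncation replaces each original edge-end by a new vertex, so V′ = 2E = 56.
Each original edge survives, and each old vertex of degree d contributes d new edges; summing degrees gives Σd = 2E, so E′ = E + 2E = 3E = 84.
Each original face survives and each original vertex becomes one new face: F′ = F + V = 30.

84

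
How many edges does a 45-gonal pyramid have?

90

A pyramid on an n-gon base has one n-gon and n triangles: V = 45 + 1 = 46, E = 2·45 = 90, F = 45 + 1 = 46.
Check: V − E + F = 46 − 90 + 46 = 2.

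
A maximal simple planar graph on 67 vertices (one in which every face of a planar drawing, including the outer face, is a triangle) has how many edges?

195

In a plane triangulation 3F = 2E and V − E + F = 2, so E = 3V − 6 = 3·67 − 6 = 195.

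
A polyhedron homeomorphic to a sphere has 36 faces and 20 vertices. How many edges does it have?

Here V − E + F = 2.
E = V + F − (2) = 20 + 36 − (2) = 54.

54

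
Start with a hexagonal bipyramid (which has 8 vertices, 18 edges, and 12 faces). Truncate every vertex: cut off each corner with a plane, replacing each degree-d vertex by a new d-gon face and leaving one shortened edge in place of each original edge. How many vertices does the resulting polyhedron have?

36

Truncation replaces each original edge-end by a new vertex, so V′ = 2E = 36.
Each original edge survives, and each old vertex of degree d contributes d new edges; summing degrees gives Σd = 2E, so E′ = E + 2E = 3E = 54.
Each original face survives and each original vertex becomes one new face: F′ = F + V = 20.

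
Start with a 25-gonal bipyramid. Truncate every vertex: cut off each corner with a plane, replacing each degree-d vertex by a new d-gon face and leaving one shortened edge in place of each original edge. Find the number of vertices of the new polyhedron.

150

The base solid has V = 27, E = 75, F = 50.
Truncation replaces each original edge-end by a new vertex, so V′ = 2E = 150.
Each original edge survives, and each old vertex of degree d contributes d new edges; summing degrees gives Σd = 2E, so E′ = E + 2E = 3E = 225.
Each original face survives and each original vertex becomes one new face: F′ = F + V = 77.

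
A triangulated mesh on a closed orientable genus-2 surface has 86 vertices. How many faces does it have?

176

χ = 2 − 2·2 = -2, and every face is a triangle so 3F = 2E.
V − E + F = -2 with E = 3F/2 gives 86 − (3/2 − 1)·F = -2, so F = 176 and E = 264.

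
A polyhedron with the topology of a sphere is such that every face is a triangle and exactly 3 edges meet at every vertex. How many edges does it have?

6

Each face has 3 edges and each edge borders two faces, so 2E = 3F.
Each vertex has degree 3, so 3V = 2E and hence V = 3F/3.
Euler: V − E + F = 2 ⇒ (3F/3) − (3F/2) + F = 2.
Multiply by 6: (6 − 9 + 6)F = 12, i.e. 3F = 12.
So F = 4, E = 3·4/2 = 6, V = 3·4/3 = 4.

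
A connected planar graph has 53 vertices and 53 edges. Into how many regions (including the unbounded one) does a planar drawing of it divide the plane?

Euler's formula for a connected plane graph: V − E + F = 2, so F = 2 − 53 + 53 = 2.

2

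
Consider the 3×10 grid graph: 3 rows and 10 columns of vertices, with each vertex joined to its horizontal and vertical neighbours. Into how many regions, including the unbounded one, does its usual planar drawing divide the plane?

19

The grid has V = 3·10 = 30 vertices and E = 3·9 + 10·2 = 47 edges.
F = 2 − V + E = 2 − 30 + 47 = 19.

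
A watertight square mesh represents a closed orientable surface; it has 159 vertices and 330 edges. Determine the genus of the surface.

4

Every face is a square and each edge borders two faces, so 4F = 2·330, giving F = 165.
χ = V − E + F = 159 − 330 + 165 = -6.
For a closed orientable surface χ = 2 − 2g, so g = (2 − (-6))/2 = 4.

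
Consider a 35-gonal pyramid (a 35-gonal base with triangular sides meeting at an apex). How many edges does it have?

70

A pyramid on an n-gon base has one n-gon and n triangles: V = 35 + 1 = 36, E = 2·35 = 70, F = 35 + 1 = 36.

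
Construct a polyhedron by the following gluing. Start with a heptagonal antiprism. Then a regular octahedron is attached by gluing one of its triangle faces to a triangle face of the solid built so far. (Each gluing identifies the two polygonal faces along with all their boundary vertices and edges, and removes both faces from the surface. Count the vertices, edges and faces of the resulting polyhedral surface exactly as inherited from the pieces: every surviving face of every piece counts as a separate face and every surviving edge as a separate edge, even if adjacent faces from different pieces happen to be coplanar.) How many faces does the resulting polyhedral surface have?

A heptagonal antiprism: V=14, E=28, F=16.
Attach a regular octahedron (V=6, E=12, F=8) along a 3-gon: merge 3 vertices and 3 edges, delete both glued faces → V=17, E=37, F=22.
Check: V − E + F = 17 − 37 + 22 = 2.

22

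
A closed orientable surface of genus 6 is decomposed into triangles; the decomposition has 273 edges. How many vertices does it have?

81

χ = 2 − 2·6 = -10, and every face is a triangle so 3F = 2E.
F = 2E/3 = 182. Then V = -10 + E − F = -10 + 273 − 182 = 81.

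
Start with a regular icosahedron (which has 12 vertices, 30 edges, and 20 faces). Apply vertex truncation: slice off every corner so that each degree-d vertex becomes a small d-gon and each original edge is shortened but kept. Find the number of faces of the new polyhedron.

32

Truncation replaces each original edge-end by a new vertex, so V′ = 2E = 60.
Each original edge survives, and each old vertex of degree d contributes d new edges; summing degrees gives Σd = 2E, so E′ = E + 2E = 3E = 90.
Each original face survives and each original vertex becomes one new face: F′ = F + V = 32.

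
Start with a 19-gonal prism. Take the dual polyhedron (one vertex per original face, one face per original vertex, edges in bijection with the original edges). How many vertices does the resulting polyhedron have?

The base solid has V = 38, E = 57, F = 21.
The dual swaps V and F and preserves E: V′ = F = 21, E′ = E = 57, F′ = V = 38.

21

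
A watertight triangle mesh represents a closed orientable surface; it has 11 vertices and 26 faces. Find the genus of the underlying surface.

Every face is a triangle, so 2E = 3·26 = 78, giving E = 39.
χ = V − E + F = 11 − 39 + 26 = -2.
For a closed orientable surface χ = 2 − 2g, so g = (2 − (-2))/2 = 2.

2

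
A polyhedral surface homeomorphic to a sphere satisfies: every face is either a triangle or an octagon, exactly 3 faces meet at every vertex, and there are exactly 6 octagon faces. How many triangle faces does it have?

8

Let x be the number of triangles; then F = 6 + x.
Edge–face incidences: 2E = 8·6 + 3·x = 48 + 3x.
Every vertex has degree 3, so 3V = 2E.
Euler: V − E + F = 2 ⇒ (2E)/3 − E + (6 + x) = 2.
Multiply by 6: 2·(2E) − 3·(2E) + 6·(6 + x) = 12, i.e. 36 + 6x − (48 + 3x) = 12.
Collecting terms: 3x − 12 = 12, so 3x = 24, so x = 8.
Then 2E = 48 + 3·8 = 72, so E = 36, V = 2E/3 = 24, F = 6 + 8 = 14.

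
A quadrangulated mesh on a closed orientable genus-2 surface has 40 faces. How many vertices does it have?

38

χ = 2 − 2·2 = -2, and every face is a square so 4F = 2E.
E = 4·40/2 = 80. Then V = -2 + E − F = -2 + 80 − 40 = 38.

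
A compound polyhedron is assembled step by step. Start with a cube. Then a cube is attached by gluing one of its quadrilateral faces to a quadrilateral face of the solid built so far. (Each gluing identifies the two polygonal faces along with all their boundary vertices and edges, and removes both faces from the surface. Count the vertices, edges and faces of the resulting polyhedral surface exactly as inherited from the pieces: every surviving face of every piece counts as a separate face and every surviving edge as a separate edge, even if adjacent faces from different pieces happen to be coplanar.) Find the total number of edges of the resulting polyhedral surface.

A cube: V=8, E=12, F=6.
Attach a cube (V=8, E=12, F=6) along a 4-gon: merge 4 vertices and 4 edges, delete both glued faces → V=12, E=20, F=10.
Check: V − E + F = 12 − 20 + 10 = 2.

20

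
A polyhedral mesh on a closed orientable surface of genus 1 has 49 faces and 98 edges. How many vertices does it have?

49

For a closed orientable surface of genus 1, χ = 2 − 2·1 = 0.
V = 0 + E − F = 0 + 98 − 49 = 49.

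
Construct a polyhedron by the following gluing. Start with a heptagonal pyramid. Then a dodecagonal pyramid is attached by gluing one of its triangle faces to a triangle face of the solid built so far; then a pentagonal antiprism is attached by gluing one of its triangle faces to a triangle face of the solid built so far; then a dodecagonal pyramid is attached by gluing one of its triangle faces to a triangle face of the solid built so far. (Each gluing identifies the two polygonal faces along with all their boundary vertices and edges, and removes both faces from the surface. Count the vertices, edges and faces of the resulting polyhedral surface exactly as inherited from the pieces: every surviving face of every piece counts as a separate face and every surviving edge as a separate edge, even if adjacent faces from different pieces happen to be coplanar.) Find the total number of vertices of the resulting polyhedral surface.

A heptagonal pyramid: V=8, E=14, F=8.
Attach a dodecagonal pyramid (V=13, E=24, F=13) along a 3-gon: merge 3 vertices and 3 edges, delete both glued faces → V=18, E=35, F=19.
Attach a pentagonal antiprism (V=10, E=20, F=12) along a 3-gon: merge 3 vertices and 3 edges, delete both glued faces → V=25, E=52, F=29.
Attach a dodecagonal pyramid (V=13, E=24, F=13) along a 3-gon: merge 3 vertices and 3 edges, delete both glued faces → V=35, E=73, F=40.
Check: V − E + F = 35 − 73 + 40 = 2.

35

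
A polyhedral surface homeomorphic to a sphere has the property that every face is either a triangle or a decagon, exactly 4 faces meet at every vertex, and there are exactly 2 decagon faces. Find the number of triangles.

20

Let x be the number of triangles; then F = 2 + x.
Edge–face incidences: 2E = 10·2 + 3·x = 20 + 3x.
Every vertex has degree 4, so 4V = 2E.
Euler: V − E + F = 2 ⇒ (2E)/4 − E + (2 + x) = 2.
Multiply by 8: 2·(2E) − 4·(2E) + 8·(2 + x) = 16, i.e. 16 + 8x − 2·(20 + 3x) = 16.
Collecting terms: 2x − 24 = 16, so 2x = 40, so x = 20.
Then 2E = 20 + 3·20 = 80, so E = 40, V = 2E/4 = 20, F = 2 + 20 = 22.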